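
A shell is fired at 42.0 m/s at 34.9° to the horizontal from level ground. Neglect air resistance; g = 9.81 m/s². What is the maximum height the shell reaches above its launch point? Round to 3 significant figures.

Vertical component of launch velocity: v_y = 42.0 sin 34.9° = 24.03 m/s.
At the highest point the vertical velocity is zero, so v_y² = 2 g h_max.
h_max = (24.03)² / (2 × 9.81) = 577.4 / 19.62 = 29.4 m.

29.4 m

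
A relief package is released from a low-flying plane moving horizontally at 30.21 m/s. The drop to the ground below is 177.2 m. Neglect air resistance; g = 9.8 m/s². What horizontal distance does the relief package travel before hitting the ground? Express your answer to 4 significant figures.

Initial vertical velocity is zero, so the fall time comes from h = ½ g t²: t = √(2 × 177.2 / 9.8) = 6.0136 s.
Horizontal motion is uniform at 30.21 m/s, so x = 30.21 × 6.0136 = 181.7 m.

181.7 m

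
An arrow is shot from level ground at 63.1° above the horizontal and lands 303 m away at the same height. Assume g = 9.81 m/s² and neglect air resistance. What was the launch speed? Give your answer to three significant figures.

60.7 m/s

On level ground, R = v₀² sin(2θ) / g, so v₀ = √(R g / sin 2θ).
sin(2 × 63.1°) = 0.8070.
v₀ = √(303 × 9.81 / 0.8070) = √3683 = 60.7 m/s.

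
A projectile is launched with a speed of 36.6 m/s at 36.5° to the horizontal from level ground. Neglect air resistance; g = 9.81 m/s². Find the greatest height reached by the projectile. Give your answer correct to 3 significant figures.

24.2 m

Vertical component of launch velocity: v_y = 36.6 sin 36.5° = 21.77 m/s.
At the highest point the vertical velocity is zero, so v_y² = 2 g h_max.
h_max = (21.77)² / (2 × 9.81) = 473.9 / 19.62 = 24.2 m.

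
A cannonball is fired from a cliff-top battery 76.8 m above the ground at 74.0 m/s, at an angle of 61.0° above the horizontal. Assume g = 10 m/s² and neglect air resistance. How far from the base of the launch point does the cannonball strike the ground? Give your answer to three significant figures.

Components: v_x = 74.0 cos 61.0° = 35.88 m/s, v_y = 74.0 sin 61.0° = 64.72 m/s.
Vertical: 0 = 76.8 + 64.72 t − ½(10) t² ⇒ 5.000 t² − 64.72 t − 76.8 = 0.
t = [64.72 + √(4189 + 1536)] / 10.00 = 14.04 s.
Horizontal: R = v_x · t = 35.88 × 14.04 = 504 m.

504 m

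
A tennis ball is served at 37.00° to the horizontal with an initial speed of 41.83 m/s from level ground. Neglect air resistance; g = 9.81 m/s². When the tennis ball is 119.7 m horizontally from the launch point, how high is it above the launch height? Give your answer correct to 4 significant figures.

v_x = 41.83 cos 37.00° = 33.407 m/s, v_y0 = 41.83 sin 37.00° = 25.174 m/s.
Time to reach x = 119.7 m: t = x / v_x = 119.7 / 33.407 = 3.5831 s.
y = v_y0 t − ½ g t² = 25.174×3.5831 − 4.905×3.5831² = 27.23 m.

27.23 m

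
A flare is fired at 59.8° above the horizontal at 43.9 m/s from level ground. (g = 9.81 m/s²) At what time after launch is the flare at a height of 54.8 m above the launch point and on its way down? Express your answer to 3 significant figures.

v_y0 = 43.9 sin 59.8° = 37.94 m/s.
Set y = v_y0 t − ½ g t² = 54.8: 4.905 t² − 37.94 t + 54.8 = 0.
t = [37.94 ± √(1439 − 1075)] / 9.81 = (37.94 ± 19.08) / 9.81, giving t = 1.92 s or t = 5.81 s.
On the way down corresponds to the larger root: t = 5.81 s.

5.81 s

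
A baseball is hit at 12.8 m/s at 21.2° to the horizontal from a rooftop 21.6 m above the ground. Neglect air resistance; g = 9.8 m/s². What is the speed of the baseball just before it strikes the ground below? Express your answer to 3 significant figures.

v_x = 12.8 cos 21.2° = 11.93 m/s is unchanged throughout.
For the vertical component, v_y² = v_y0² + 2 g h = (4.629)² + 2×9.8×21.6 = 444.8, so |v_y| = 21.09 m/s.
Impact speed = √(v_x² + v_y²) = √(142.3 + 444.8) = 24.2 m/s.

24.2 m/s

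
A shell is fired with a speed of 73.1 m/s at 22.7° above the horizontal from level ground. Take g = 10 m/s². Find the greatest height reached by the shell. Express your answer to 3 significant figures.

39.8 m

Vertical component of launch velocity: v_y = 73.1 sin 22.7° = 28.21 m/s.
At the highest point the vertical velocity is zero, so v_y² = 2 g h_max.
h_max = (28.21)² / (2 × 10) = 795.8 / 20.00 = 39.8 m.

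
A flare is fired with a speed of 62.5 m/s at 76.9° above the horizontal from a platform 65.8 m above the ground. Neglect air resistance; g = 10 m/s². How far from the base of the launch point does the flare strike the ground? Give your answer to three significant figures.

Components: v_x = 62.5 cos 76.9° = 14.17 m/s, v_y = 62.5 sin 76.9° = 60.87 m/s.
Vertical: 0 = 65.8 + 60.87 t − ½(10) t² ⇒ 5.000 t² − 60.87 t − 65.8 = 0.
t = [60.87 + √(3705 + 1316)] / 10.00 = 13.17 s.
Horizontal: R = v_x · t = 14.17 × 13.17 = 187 m.

187 m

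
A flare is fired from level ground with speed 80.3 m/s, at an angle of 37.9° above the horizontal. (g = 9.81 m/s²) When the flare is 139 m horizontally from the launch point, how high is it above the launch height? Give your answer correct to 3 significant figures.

v_x = 80.3 cos 37.9° = 63.36 m/s, v_y0 = 80.3 sin 37.9° = 49.33 m/s.
Time to reach x = 139 m: t = x / v_x = 139 / 63.36 = 2.194 s.
y = v_y0 t − ½ g t² = 49.33×2.194 − 4.905×2.194² = 84.6 m.

84.6 m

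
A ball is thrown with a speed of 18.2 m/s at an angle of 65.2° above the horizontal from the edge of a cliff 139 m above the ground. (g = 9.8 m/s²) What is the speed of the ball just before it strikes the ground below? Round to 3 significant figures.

55.3 m/s

v_x = 18.2 cos 65.2° = 7.634 m/s is unchanged throughout.
For the vertical component, v_y² = v_y0² + 2 g h = (16.52)² + 2×9.8×139 = 2997, so |v_y| = 54.74 m/s.
Impact speed = √(v_x² + v_y²) = √(58.28 + 2997) = 55.3 m/s.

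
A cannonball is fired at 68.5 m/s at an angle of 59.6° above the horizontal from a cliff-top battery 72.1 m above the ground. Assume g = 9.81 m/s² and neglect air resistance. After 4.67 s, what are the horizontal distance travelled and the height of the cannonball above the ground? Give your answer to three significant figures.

v_x = 68.5 cos 59.6° = 34.66 m/s; v_y0 = 68.5 sin 59.6° = 59.08 m/s.
x = v_x t = 34.66 × 4.67 = 162 m.
y = 72.1 + v_y0 t − ½ g t² = 241 m.

x = 162 m, y = 241 m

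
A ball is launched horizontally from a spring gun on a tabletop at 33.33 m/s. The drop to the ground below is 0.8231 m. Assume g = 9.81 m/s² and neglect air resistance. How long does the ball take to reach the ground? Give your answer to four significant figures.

The horizontal speed doesn't affect the fall. With v_y0 = 0, h = ½ g t².
t = √(2 × 0.8231 / 9.81) = √0.16781 = 0.4096 s.

0.4096 s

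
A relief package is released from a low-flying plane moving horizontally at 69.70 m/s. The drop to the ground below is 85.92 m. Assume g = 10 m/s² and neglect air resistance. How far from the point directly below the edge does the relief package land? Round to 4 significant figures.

Initial vertical velocity is zero, so the fall time comes from h = ½ g t²: t = √(2 × 85.92 / 10) = 4.1454 s.
Horizontal motion is uniform at 69.70 m/s, so x = 69.70 × 4.1454 = 288.9 m.

288.9 m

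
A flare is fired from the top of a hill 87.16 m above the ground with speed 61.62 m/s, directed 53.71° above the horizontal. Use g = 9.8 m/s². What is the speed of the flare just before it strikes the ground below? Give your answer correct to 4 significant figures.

v_x = 61.62 cos 53.71° = 36.471 m/s is unchanged throughout.
For the vertical component, v_y² = v_y0² + 2 g h = (49.668)² + 2×9.8×87.16 = 4175.2, so |v_y| = 64.616 m/s.
Impact speed = √(v_x² + v_y²) = √(1330.1 + 4175.2) = 74.20 m/s.

74.20 m/s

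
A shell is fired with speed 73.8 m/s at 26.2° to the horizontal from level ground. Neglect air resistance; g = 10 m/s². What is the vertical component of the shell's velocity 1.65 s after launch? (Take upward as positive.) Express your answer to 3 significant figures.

16.1 m/s

Initial vertical component: v_y0 = 73.8 sin 26.2° = 32.58 m/s.
v_y(t) = v_y0 − g t = 32.58 − 10 × 1.65 = 16.1 m/s.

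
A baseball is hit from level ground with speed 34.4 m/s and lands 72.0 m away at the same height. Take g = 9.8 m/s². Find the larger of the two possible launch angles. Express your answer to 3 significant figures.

71.7°

Level-ground range: R = v₀² sin(2θ)/g ⇒ sin 2θ = R g / v₀² = 72.0×9.8/34.4² = 0.5963.
2θ = arcsin(0.5963) = 36.61° or 180° − 36.61° = 143.39°.
So θ = 18.3° or θ = 71.7°.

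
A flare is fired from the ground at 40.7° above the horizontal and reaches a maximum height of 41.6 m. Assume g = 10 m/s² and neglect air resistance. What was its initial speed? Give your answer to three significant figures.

44.2 m/s

At maximum height v_y = 0, so (v₀ sin θ)² = 2 g H.
v₀ sin 40.7° = √(2 × 10 × 41.6) = 28.84 m/s.
v₀ = 28.84 / sin 40.7° = 28.84 / 0.6521 = 44.2 m/s.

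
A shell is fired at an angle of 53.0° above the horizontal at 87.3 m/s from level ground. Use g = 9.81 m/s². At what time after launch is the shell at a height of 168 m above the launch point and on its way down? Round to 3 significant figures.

11.1 s

v_y0 = 87.3 sin 53.0° = 69.72 m/s.
Set y = v_y0 t − ½ g t² = 168: 4.905 t² − 69.72 t + 168 = 0.
t = [69.72 ± √(4861 − 3296)] / 9.81 = (69.72 ± 39.56) / 9.81, giving t = 3.07 s or t = 11.1 s.
On the way down corresponds to the larger root: t = 11.1 s.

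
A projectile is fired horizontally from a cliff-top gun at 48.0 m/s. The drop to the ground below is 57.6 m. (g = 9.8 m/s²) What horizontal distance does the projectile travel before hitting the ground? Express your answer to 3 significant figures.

165 m

Initial vertical velocity is zero, so the fall time comes from h = ½ g t²: t = √(2 × 57.6 / 9.8) = 3.429 s.
Horizontal motion is uniform at 48.0 m/s, so x = 48.0 × 3.429 = 165 m.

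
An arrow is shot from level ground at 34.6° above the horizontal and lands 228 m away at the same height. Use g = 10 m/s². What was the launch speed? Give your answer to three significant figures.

49.4 m/s

On level ground, R = v₀² sin(2θ) / g, so v₀ = √(R g / sin 2θ).
sin(2 × 34.6°) = 0.9348.
v₀ = √(228 × 10 / 0.9348) = √2439 = 49.4 m/s.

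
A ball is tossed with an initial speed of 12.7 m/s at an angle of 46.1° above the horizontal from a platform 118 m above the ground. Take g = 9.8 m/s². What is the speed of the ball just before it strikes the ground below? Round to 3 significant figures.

49.7 m/s

v_x = 12.7 cos 46.1° = 8.806 m/s is unchanged throughout.
For the vertical component, v_y² = v_y0² + 2 g h = (9.151)² + 2×9.8×118 = 2397, so |v_y| = 48.96 m/s.
Impact speed = √(v_x² + v_y²) = √(77.55 + 2397) = 49.7 m/s.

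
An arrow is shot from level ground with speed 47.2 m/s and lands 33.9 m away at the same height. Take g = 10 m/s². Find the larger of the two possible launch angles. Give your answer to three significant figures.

Level-ground range: R = v₀² sin(2θ)/g ⇒ sin 2θ = R g / v₀² = 33.9×10/47.2² = 0.1522.
2θ = arcsin(0.1522) = 8.754° or 180° − 8.754° = 171.246°.
So θ = 4.38° or θ = 85.6°.

85.6°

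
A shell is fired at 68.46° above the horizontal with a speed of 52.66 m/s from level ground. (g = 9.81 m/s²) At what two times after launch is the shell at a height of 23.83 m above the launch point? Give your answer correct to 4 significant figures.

v_y0 = 52.66 sin 68.46° = 48.982 m/s.
Set y = v_y0 t − ½ g t² = 23.83: 4.905 t² − 48.982 t + 23.83 = 0.
t = [48.982 ± √(2399.2 − 467.54)] / 9.81 = (48.982 ± 43.951) / 9.81, giving t = 0.5128 s or t = 9.473 s.
So the shell is at 23.83 m at t = 0.5128 s (rising) and t = 9.473 s (falling).

0.5128 s and 9.473 s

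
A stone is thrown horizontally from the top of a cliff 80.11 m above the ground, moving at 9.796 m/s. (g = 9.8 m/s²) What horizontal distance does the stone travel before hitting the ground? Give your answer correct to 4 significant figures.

Initial vertical velocity is zero, so the fall time comes from h = ½ g t²: t = √(2 × 80.11 / 9.8) = 4.0434 s.
Horizontal motion is uniform at 9.796 m/s, so x = 9.796 × 4.0434 = 39.61 m.

39.61 m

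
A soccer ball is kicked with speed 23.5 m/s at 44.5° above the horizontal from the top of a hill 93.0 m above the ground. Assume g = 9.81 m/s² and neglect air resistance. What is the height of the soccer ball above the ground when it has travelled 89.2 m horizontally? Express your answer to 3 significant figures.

v_x = 23.5 cos 44.5° = 16.76 m/s, v_y0 = 23.5 sin 44.5° = 16.47 m/s.
Time to reach x = 89.2 m: t = x / v_x = 89.2 / 16.76 = 5.322 s.
y = 93.0 + v_y0 t − ½ g t² = 93.0 + 16.47×5.322 − 4.905×5.322² = 41.7 m.

41.7 m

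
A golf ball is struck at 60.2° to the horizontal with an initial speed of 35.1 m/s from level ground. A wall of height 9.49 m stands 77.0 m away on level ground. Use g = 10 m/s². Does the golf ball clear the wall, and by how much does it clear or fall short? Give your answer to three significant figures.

v_x = 35.1 cos 60.2° = 17.44 m/s; v_y0 = 35.1 sin 60.2° = 30.46 m/s.
Time to reach the wall: t = 77.0 / 17.44 = 4.415 s.
Height at that point: y = 30.46×4.415 − 5.000×4.415² = 37.02 m.
That is 37.02 − 9.49 = 27.5 m above the top of the wall, so the golf ball clears it.

Yes — it clears the wall by 27.5 m.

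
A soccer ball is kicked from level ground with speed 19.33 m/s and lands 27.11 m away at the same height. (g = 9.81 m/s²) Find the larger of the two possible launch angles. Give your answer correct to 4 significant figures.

Level-ground range: R = v₀² sin(2θ)/g ⇒ sin 2θ = R g / v₀² = 27.11×9.81/19.33² = 0.7118.
2θ = arcsin(0.7118) = 45.382° or 180° − 45.382° = 134.618°.
So θ = 22.69° or θ = 67.31°.

67.31°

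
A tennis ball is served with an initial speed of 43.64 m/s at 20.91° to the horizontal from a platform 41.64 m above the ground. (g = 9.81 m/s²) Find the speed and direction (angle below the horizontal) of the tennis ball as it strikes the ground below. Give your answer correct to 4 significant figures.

v_x = 43.64 cos 20.91° = 40.766 m/s (constant).
|v_y| at impact = √((15.575)² + 2×9.81×41.64) = 32.551 m/s.
Speed = √(40.766² + 32.551²) = 52.17 m/s; angle = arctan(32.551/40.766) = 38.61° below horizontal.

52.17 m/s at 38.61° below the horizontal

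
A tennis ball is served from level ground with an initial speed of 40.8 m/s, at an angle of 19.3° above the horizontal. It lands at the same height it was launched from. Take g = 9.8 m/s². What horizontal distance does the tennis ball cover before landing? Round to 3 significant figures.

106 m

Components: v_x = 40.8 cos 19.3° = 38.51 m/s, v_y = 40.8 sin 19.3° = 13.48 m/s.
Time of flight (same landing height): t = 2 v_y / g = 2 × 13.48 / 9.8 = 2.751 s.
Range: R = v_x · t = 38.51 × 2.751 = 106 m.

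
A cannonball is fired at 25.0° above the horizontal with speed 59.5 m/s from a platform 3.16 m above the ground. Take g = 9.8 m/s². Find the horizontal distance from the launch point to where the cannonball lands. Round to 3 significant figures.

Components: v_x = 59.5 cos 25.0° = 53.93 m/s, v_y = 59.5 sin 25.0° = 25.15 m/s.
Vertical: 0 = 3.16 + 25.15 t − ½(9.8) t² ⇒ 4.900 t² − 25.15 t − 3.16 = 0.
t = [25.15 + √(632.5 + 61.94)] / 9.800 = 5.255 s.
Horizontal: R = v_x · t = 53.93 × 5.255 = 283 m.

283 m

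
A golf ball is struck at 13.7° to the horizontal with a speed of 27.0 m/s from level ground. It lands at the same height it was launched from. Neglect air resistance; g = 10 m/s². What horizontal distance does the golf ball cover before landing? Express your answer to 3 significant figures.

33.5 m

Components: v_x = 27.0 cos 13.7° = 26.23 m/s, v_y = 27.0 sin 13.7° = 6.395 m/s.
Time of flight (same landing height): t = 2 v_y / g = 2 × 6.395 / 10 = 1.279 s.
Range: R = v_x · t = 26.23 × 1.279 = 33.5 m.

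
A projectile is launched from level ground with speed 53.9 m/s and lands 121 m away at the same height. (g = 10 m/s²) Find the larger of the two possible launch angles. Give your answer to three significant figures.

77.7°

Level-ground range: R = v₀² sin(2θ)/g ⇒ sin 2θ = R g / v₀² = 121×10/53.9² = 0.4165.
2θ = arcsin(0.4165) = 24.61° or 180° − 24.61° = 155.39°.
So θ = 12.3° or θ = 77.7°.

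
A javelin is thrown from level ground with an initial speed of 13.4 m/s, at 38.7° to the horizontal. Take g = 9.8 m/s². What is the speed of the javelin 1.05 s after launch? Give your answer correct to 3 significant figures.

v_x = 13.4 cos 38.7° = 10.46 m/s (constant).
v_y(t) = 13.4 sin 38.7° − g t = 8.378 − 9.8 × 1.05 = -1.912 m/s.
Speed = √(v_x² + v_y²) = √(109.4 + 3.656) = 10.6 m/s.

10.6 m/s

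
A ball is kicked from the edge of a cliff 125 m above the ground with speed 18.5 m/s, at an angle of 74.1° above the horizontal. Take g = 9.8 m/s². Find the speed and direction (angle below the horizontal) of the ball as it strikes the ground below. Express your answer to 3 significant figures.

52.8 m/s at 84.5° below the horizontal

v_x = 18.5 cos 74.1° = 5.068 m/s (constant).
|v_y| at impact = √((17.79)² + 2×9.8×125) = 52.60 m/s.
Speed = √(5.068² + 52.60²) = 52.8 m/s; angle = arctan(52.60/5.068) = 84.5° below horizontal.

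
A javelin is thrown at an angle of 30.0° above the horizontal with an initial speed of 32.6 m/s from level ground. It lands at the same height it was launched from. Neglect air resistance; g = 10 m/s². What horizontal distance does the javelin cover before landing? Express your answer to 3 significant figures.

92.0 m

Components: v_x = 32.6 cos 30.0° = 28.23 m/s, v_y = 32.6 sin 30.0° = 16.30 m/s.
Time of flight (same landing height): t = 2 v_y / g = 2 × 16.30 / 10 = 3.260 s.
Range: R = v_x · t = 28.23 × 3.260 = 92.0 m.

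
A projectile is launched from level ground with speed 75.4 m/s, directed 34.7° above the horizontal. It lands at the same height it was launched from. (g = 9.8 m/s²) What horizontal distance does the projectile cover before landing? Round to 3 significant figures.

543 m

For level ground, R = v₀² sin(2θ) / g.
sin(2 × 34.7°) = sin 69.40° = 0.9361.
R = (75.4)² × 0.9361 / 9.8 = 543 m.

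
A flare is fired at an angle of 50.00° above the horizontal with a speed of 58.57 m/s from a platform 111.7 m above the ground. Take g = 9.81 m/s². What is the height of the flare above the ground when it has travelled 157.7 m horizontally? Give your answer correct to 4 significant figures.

v_x = 58.57 cos 50.00° = 37.648 m/s, v_y0 = 58.57 sin 50.00° = 44.867 m/s.
Time to reach x = 157.7 m: t = x / v_x = 157.7 / 37.648 = 4.1888 s.
y = 111.7 + v_y0 t − ½ g t² = 111.7 + 44.867×4.1888 − 4.905×4.1888² = 213.6 m.

213.6 m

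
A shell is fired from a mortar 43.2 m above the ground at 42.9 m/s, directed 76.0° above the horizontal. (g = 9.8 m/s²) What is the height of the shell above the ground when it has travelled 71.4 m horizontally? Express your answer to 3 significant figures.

v_x = 42.9 cos 76.0° = 10.38 m/s, v_y0 = 42.9 sin 76.0° = 41.63 m/s.
Time to reach x = 71.4 m: t = x / v_x = 71.4 / 10.38 = 6.879 s.
y = 43.2 + v_y0 t − ½ g t² = 43.2 + 41.63×6.879 − 4.900×6.879² = 97.7 m.

97.7 m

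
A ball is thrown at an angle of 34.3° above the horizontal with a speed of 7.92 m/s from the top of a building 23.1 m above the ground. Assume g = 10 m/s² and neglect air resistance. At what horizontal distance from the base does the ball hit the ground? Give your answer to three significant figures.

Components: v_x = 7.92 cos 34.3° = 6.543 m/s, v_y = 7.92 sin 34.3° = 4.463 m/s.
Vertical: 0 = 23.1 + 4.463 t − ½(10) t² ⇒ 5.000 t² − 4.463 t − 23.1 = 0.
t = [4.463 + √(19.92 + 462.0)] / 10.00 = 2.642 s.
Horizontal: R = v_x · t = 6.543 × 2.642 = 17.3 m.

17.3 m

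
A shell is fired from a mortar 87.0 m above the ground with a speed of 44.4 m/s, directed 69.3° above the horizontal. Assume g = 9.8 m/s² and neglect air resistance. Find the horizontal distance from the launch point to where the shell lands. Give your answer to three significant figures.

160 m

Components: v_x = 44.4 cos 69.3° = 15.69 m/s, v_y = 44.4 sin 69.3° = 41.53 m/s.
Vertical: 0 = 87.0 + 41.53 t − ½(9.8) t² ⇒ 4.900 t² − 41.53 t − 87.0 = 0.
t = [41.53 + √(1725 + 1705)] / 9.800 = 10.21 s.
Horizontal: R = v_x · t = 15.69 × 10.21 = 160 m.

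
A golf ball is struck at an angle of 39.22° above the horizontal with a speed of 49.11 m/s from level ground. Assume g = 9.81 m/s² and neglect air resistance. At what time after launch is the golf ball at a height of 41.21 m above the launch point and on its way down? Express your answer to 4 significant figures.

4.437 s

v_y0 = 49.11 sin 39.22° = 31.052 m/s.
Set y = v_y0 t − ½ g t² = 41.21: 4.905 t² − 31.052 t + 41.21 = 0.
t = [31.052 ± √(964.23 − 808.54)] / 9.81 = (31.052 ± 12.478) / 9.81, giving t = 1.893 s or t = 4.437 s.
On the way down corresponds to the larger root: t = 4.437 s.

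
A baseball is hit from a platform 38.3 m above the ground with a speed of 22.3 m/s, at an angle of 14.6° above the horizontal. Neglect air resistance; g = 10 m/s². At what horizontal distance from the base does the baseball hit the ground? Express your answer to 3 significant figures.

Components: v_x = 22.3 cos 14.6° = 21.58 m/s, v_y = 22.3 sin 14.6° = 5.621 m/s.
Vertical: 0 = 38.3 + 5.621 t − ½(10) t² ⇒ 5.000 t² − 5.621 t − 38.3 = 0.
t = [5.621 + √(31.60 + 766.0)] / 10.00 = 3.386 s.
Horizontal: R = v_x · t = 21.58 × 3.386 = 73.1 m.

73.1 m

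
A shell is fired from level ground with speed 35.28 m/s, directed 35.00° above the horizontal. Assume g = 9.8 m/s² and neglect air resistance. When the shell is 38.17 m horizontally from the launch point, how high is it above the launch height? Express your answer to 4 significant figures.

18.18 m

v_x = 35.28 cos 35.00° = 28.900 m/s, v_y0 = 35.28 sin 35.00° = 20.236 m/s.
Time to reach x = 38.17 m: t = x / v_x = 38.17 / 28.900 = 1.3208 s.
y = v_y0 t − ½ g t² = 20.236×1.3208 − 4.900×1.3208² = 18.18 m.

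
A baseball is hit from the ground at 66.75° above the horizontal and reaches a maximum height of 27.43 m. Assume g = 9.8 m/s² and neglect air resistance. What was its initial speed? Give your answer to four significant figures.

At maximum height v_y = 0, so (v₀ sin θ)² = 2 g H.
v₀ sin 66.75° = √(2 × 9.8 × 27.43) = 23.187 m/s.
v₀ = 23.187 / sin 66.75° = 23.187 / 0.9188 = 25.24 m/s.

25.24 m/s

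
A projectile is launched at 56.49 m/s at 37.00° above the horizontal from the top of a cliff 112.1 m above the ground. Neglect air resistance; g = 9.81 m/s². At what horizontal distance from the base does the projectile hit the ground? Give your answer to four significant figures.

422.7 m

Components: v_x = 56.49 cos 37.00° = 45.115 m/s, v_y = 56.49 sin 37.00° = 33.997 m/s.
Vertical: 0 = 112.1 + 33.997 t − ½(9.81) t² ⇒ 4.905 t² − 33.997 t − 112.1 = 0.
t = [33.997 + √(1155.8 + 2199.4)] / 9.810 = 9.3701 s.
Horizontal: R = v_x · t = 45.115 × 9.3701 = 422.7 m.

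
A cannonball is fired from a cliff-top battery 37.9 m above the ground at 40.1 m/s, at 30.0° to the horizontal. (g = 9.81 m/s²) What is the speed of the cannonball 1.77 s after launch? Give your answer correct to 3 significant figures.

34.8 m/s

v_x = 40.1 cos 30.0° = 34.73 m/s (constant).
v_y(t) = 40.1 sin 30.0° − g t = 20.05 − 9.81 × 1.77 = 2.686 m/s.
Speed = √(v_x² + v_y²) = √(1206 + 7.215) = 34.8 m/s.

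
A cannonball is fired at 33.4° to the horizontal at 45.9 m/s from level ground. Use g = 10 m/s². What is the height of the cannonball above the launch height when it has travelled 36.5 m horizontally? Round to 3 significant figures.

19.5 m

v_x = 45.9 cos 33.4° = 38.32 m/s, v_y0 = 45.9 sin 33.4° = 25.27 m/s.
Time to reach x = 36.5 m: t = x / v_x = 36.5 / 38.32 = 0.9525 s.
y = v_y0 t − ½ g t² = 25.27×0.9525 − 5.000×0.9525² = 19.5 m.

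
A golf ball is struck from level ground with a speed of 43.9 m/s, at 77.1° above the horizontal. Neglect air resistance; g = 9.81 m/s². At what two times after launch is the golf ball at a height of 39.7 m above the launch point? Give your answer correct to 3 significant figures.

1.06 s and 7.67 s

v_y0 = 43.9 sin 77.1° = 42.79 m/s.
Set y = v_y0 t − ½ g t² = 39.7: 4.905 t² − 42.79 t + 39.7 = 0.
t = [42.79 ± √(1831 − 778.9)] / 9.81 = (42.79 ± 32.44) / 9.81, giving t = 1.06 s or t = 7.67 s.
So the golf ball is at 39.7 m at t = 1.06 s (rising) and t = 7.67 s (falling).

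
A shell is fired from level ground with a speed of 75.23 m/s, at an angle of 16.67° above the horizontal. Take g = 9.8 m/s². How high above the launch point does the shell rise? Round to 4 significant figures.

Vertical component of launch velocity: v_y = 75.23 sin 16.67° = 21.580 m/s.
At the highest point the vertical velocity is zero, so v_y² = 2 g h_max.
h_max = (21.580)² / (2 × 9.8) = 465.70 / 19.60 = 23.76 m.

23.76 m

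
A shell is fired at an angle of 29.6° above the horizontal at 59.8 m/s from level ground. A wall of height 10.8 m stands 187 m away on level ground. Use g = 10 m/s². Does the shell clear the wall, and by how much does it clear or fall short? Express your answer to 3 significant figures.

v_x = 59.8 cos 29.6° = 52.00 m/s; v_y0 = 59.8 sin 29.6° = 29.54 m/s.
Time to reach the wall: t = 187 / 52.00 = 3.596 s.
Height at that point: y = 29.54×3.596 − 5.000×3.596² = 41.57 m.
That is 41.57 − 10.8 = 30.8 m above the top of the wall, so the shell clears it.

Yes — it clears the wall by 30.8 m.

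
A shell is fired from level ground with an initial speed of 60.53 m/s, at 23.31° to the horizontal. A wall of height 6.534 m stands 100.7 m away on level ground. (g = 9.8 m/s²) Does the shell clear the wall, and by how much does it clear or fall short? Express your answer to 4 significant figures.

Yes — it clears the wall by 20.78 m.

v_x = 60.53 cos 23.31° = 55.589 m/s; v_y0 = 60.53 sin 23.31° = 23.952 m/s.
Time to reach the wall: t = 100.7 / 55.589 = 1.8115 s.
Height at that point: y = 23.952×1.8115 − 4.900×1.8115² = 27.310 m.
That is 27.310 − 6.534 = 20.78 m above the top of the wall, so the shell clears it.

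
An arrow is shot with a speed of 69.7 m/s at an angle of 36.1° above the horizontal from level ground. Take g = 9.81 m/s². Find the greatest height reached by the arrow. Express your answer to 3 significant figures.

86.0 m

Vertical component of launch velocity: v_y = 69.7 sin 36.1° = 41.07 m/s.
At the highest point the vertical velocity is zero, so v_y² = 2 g h_max.
h_max = (41.07)² / (2 × 9.81) = 1687 / 19.62 = 86.0 m.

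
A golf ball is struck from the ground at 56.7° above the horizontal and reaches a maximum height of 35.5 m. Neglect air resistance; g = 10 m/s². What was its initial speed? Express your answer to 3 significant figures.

At maximum height v_y = 0, so (v₀ sin θ)² = 2 g H.
v₀ sin 56.7° = √(2 × 10 × 35.5) = 26.65 m/s.
v₀ = 26.65 / sin 56.7° = 26.65 / 0.8358 = 31.9 m/s.

31.9 m/s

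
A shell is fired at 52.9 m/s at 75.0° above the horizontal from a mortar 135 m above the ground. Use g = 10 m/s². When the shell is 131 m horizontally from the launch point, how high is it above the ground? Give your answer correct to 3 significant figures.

v_x = 52.9 cos 75.0° = 13.69 m/s, v_y0 = 52.9 sin 75.0° = 51.10 m/s.
Time to reach x = 131 m: t = x / v_x = 131 / 13.69 = 9.569 s.
y = 135 + v_y0 t − ½ g t² = 135 + 51.10×9.569 − 5.000×9.569² = 166 m.

166 m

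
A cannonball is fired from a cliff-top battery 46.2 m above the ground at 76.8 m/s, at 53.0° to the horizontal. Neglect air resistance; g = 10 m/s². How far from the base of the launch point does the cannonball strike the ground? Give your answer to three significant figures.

Components: v_x = 76.8 cos 53.0° = 46.22 m/s, v_y = 76.8 sin 53.0° = 61.34 m/s.
Vertical: 0 = 46.2 + 61.34 t − ½(10) t² ⇒ 5.000 t² − 61.34 t − 46.2 = 0.
t = [61.34 + √(3763 + 924.0)] / 10.00 = 12.98 s.
Horizontal: R = v_x · t = 46.22 × 12.98 = 600 m.

600 m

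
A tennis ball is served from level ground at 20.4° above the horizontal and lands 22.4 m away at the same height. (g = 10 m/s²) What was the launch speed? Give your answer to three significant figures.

18.5 m/s

On level ground, R = v₀² sin(2θ) / g, so v₀ = √(R g / sin 2θ).
sin(2 × 20.4°) = 0.6534.
v₀ = √(22.4 × 10 / 0.6534) = √342.8 = 18.5 m/s.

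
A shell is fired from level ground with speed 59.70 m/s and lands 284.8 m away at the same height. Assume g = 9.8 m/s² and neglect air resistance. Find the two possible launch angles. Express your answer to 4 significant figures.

25.77° and 64.23°

Level-ground range: R = v₀² sin(2θ)/g ⇒ sin 2θ = R g / v₀² = 284.8×9.8/59.70² = 0.7831.
2θ = arcsin(0.7831) = 51.545° or 180° − 51.545° = 128.455°.
So θ = 25.77° or θ = 64.23°.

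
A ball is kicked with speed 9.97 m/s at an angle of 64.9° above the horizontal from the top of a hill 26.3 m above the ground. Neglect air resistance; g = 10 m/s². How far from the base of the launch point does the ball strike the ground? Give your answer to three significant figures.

14.2 m

Components: v_x = 9.97 cos 64.9° = 4.229 m/s, v_y = 9.97 sin 64.9° = 9.029 m/s.
Vertical: 0 = 26.3 + 9.029 t − ½(10) t² ⇒ 5.000 t² − 9.029 t − 26.3 = 0.
t = [9.029 + √(81.52 + 526.0)] / 10.00 = 3.368 s.
Horizontal: R = v_x · t = 4.229 × 3.368 = 14.2 m.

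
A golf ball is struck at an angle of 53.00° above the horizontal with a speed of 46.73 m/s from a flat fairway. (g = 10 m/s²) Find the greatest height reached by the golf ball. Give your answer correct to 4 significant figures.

69.64 m

Vertical component of launch velocity: v_y = 46.73 sin 53.00° = 37.320 m/s.
At the highest point the vertical velocity is zero, so v_y² = 2 g h_max.
h_max = (37.320)² / (2 × 10) = 1392.8 / 20.00 = 69.64 m.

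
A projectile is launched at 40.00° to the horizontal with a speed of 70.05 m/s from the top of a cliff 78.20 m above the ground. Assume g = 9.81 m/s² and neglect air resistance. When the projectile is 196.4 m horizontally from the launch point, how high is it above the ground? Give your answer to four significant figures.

v_x = 70.05 cos 40.00° = 53.661 m/s, v_y0 = 70.05 sin 40.00° = 45.027 m/s.
Time to reach x = 196.4 m: t = x / v_x = 196.4 / 53.661 = 3.6600 s.
y = 78.20 + v_y0 t − ½ g t² = 78.20 + 45.027×3.6600 − 4.905×3.6600² = 177.3 m.

177.3 m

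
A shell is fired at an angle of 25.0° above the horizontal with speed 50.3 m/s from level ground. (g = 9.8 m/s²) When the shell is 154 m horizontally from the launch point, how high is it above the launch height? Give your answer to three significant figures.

v_x = 50.3 cos 25.0° = 45.59 m/s, v_y0 = 50.3 sin 25.0° = 21.26 m/s.
Time to reach x = 154 m: t = x / v_x = 154 / 45.59 = 3.378 s.
y = v_y0 t − ½ g t² = 21.26×3.378 − 4.900×3.378² = 15.9 m.

15.9 m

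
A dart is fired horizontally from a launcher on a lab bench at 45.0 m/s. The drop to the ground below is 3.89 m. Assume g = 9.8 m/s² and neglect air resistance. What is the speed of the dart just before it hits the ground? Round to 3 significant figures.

45.8 m/s

Fall time: t = √(2 × 3.89 / 9.8) = 0.8910 s.
At impact: v_x = 45.0 m/s (unchanged), v_y = g t = 9.8 × 0.8910 = 8.732 m/s.
Speed = √(v_x² + v_y²) = √(2025 + 76.25) = 45.8 m/s.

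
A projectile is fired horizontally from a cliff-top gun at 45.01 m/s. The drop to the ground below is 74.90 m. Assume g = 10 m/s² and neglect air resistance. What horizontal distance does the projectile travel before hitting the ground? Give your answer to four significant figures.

Initial vertical velocity is zero, so the fall time comes from h = ½ g t²: t = √(2 × 74.90 / 10) = 3.8704 s.
Horizontal motion is uniform at 45.01 m/s, so x = 45.01 × 3.8704 = 174.2 m.

174.2 m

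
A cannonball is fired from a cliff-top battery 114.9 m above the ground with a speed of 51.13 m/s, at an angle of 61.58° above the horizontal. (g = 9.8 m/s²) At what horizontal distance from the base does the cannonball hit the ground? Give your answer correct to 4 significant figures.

Components: v_x = 51.13 cos 61.58° = 24.334 m/s, v_y = 51.13 sin 61.58° = 44.968 m/s.
Vertical: 0 = 114.9 + 44.968 t − ½(9.8) t² ⇒ 4.900 t² − 44.968 t − 114.9 = 0.
t = [44.968 + √(2022.1 + 2252.0)] / 9.800 = 11.260 s.
Horizontal: R = v_x · t = 24.334 × 11.260 = 274.0 m.

274.0 m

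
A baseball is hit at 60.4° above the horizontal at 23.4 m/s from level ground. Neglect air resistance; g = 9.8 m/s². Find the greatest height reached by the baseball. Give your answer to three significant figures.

Vertical component of launch velocity: v_y = 23.4 sin 60.4° = 20.35 m/s.
At the highest point the vertical velocity is zero, so v_y² = 2 g h_max.
h_max = (20.35)² / (2 × 9.8) = 414.1 / 19.60 = 21.1 m.

21.1 m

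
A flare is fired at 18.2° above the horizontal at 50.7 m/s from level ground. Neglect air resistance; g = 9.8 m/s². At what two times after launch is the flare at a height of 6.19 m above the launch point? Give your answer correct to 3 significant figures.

0.455 s and 2.78 s

v_y0 = 50.7 sin 18.2° = 15.84 m/s.
Set y = v_y0 t − ½ g t² = 6.19: 4.900 t² − 15.84 t + 6.19 = 0.
t = [15.84 ± √(250.9 − 121.3)] / 9.8 = (15.84 ± 11.38) / 9.8, giving t = 0.455 s or t = 2.78 s.
So the flare is at 6.19 m at t = 0.455 s (rising) and t = 2.78 s (falling).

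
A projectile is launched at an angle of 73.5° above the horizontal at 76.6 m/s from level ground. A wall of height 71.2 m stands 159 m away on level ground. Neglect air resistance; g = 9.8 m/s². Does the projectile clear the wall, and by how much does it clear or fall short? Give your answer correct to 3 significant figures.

Yes — it clears the wall by 204 m.

v_x = 76.6 cos 73.5° = 21.76 m/s; v_y0 = 76.6 sin 73.5° = 73.45 m/s.
Time to reach the wall: t = 159 / 21.76 = 7.307 s.
Height at that point: y = 73.45×7.307 − 4.900×7.307² = 275.1 m.
That is 275.1 − 71.2 = 204 m above the top of the wall, so the projectile clears it.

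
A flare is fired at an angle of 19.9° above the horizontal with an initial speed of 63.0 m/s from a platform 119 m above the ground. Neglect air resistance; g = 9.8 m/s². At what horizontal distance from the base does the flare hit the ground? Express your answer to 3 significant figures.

Components: v_x = 63.0 cos 19.9° = 59.24 m/s, v_y = 63.0 sin 19.9° = 21.44 m/s.
Vertical: 0 = 119 + 21.44 t − ½(9.8) t² ⇒ 4.900 t² − 21.44 t − 119 = 0.
t = [21.44 + √(459.7 + 2332)] / 9.800 = 7.579 s.
Horizontal: R = v_x · t = 59.24 × 7.579 = 449 m.

449 m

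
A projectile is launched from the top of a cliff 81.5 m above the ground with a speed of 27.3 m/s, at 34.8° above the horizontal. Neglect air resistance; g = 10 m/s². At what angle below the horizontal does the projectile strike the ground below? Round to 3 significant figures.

v_x = 27.3 cos 34.8° = 22.42 m/s.
At impact |v_y| = √(v_y0² + 2 g h) = √(15.58² + 2×10×81.5) = 43.28 m/s.
Angle below horizontal = arctan(|v_y| / v_x) = arctan(43.28 / 22.42) = 62.6°.

62.6°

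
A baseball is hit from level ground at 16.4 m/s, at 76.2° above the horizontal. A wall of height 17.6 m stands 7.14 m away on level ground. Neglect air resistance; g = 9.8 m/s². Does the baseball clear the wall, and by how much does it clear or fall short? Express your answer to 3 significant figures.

v_x = 16.4 cos 76.2° = 3.912 m/s; v_y0 = 16.4 sin 76.2° = 15.93 m/s.
Time to reach the wall: t = 7.14 / 3.912 = 1.825 s.
Height at that point: y = 15.93×1.825 − 4.900×1.825² = 12.75 m.
That is 17.6 − 12.75 = 4.85 m below the top of the wall, so the baseball does not clear it.

No — it falls 4.85 m short of clearing the wall.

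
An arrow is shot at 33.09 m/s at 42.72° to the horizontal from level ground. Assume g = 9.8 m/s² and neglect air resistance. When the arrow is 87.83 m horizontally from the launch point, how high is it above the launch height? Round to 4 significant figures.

17.15 m

v_x = 33.09 cos 42.72° = 24.310 m/s, v_y0 = 33.09 sin 42.72° = 22.449 m/s.
Time to reach x = 87.83 m: t = x / v_x = 87.83 / 24.310 = 3.6129 s.
y = v_y0 t − ½ g t² = 22.449×3.6129 − 4.900×3.6129² = 17.15 m.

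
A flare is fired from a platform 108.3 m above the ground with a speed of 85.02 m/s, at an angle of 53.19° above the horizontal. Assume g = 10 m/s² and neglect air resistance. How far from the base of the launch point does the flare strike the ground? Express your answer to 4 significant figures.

Components: v_x = 85.02 cos 53.19° = 50.941 m/s, v_y = 85.02 sin 53.19° = 68.069 m/s.
Vertical: 0 = 108.3 + 68.069 t − ½(10) t² ⇒ 5.000 t² − 68.069 t − 108.3 = 0.
t = [68.069 + √(4633.4 + 2166.0)] / 10.00 = 15.053 s.
Horizontal: R = v_x · t = 50.941 × 15.053 = 766.8 m.

766.8 m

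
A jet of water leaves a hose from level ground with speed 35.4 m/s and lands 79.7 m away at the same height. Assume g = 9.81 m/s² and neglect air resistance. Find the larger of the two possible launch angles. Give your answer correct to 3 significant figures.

70.7°

Level-ground range: R = v₀² sin(2θ)/g ⇒ sin 2θ = R g / v₀² = 79.7×9.81/35.4² = 0.6239.
2θ = arcsin(0.6239) = 38.60° or 180° − 38.60° = 141.40°.
So θ = 19.3° or θ = 70.7°.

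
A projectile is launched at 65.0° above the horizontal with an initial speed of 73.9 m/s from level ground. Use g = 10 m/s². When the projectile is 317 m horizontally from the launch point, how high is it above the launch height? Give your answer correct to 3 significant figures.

165 m

v_x = 73.9 cos 65.0° = 31.23 m/s, v_y0 = 73.9 sin 65.0° = 66.98 m/s.
Time to reach x = 317 m: t = x / v_x = 317 / 31.23 = 10.15 s.
y = v_y0 t − ½ g t² = 66.98×10.15 − 5.000×10.15² = 165 m.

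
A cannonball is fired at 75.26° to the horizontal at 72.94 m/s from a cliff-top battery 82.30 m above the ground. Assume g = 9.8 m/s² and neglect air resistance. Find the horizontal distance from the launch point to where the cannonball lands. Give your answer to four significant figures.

287.3 m

Components: v_x = 72.94 cos 75.26° = 18.558 m/s, v_y = 72.94 sin 75.26° = 70.540 m/s.
Vertical: 0 = 82.30 + 70.540 t − ½(9.8) t² ⇒ 4.900 t² − 70.540 t − 82.30 = 0.
t = [70.540 + √(4975.9 + 1613.1)] / 9.800 = 15.481 s.
Horizontal: R = v_x · t = 18.558 × 15.481 = 287.3 m.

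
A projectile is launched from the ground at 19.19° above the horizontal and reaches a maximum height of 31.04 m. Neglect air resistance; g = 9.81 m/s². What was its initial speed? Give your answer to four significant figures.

At maximum height v_y = 0, so (v₀ sin θ)² = 2 g H.
v₀ sin 19.19° = √(2 × 9.81 × 31.04) = 24.678 m/s.
v₀ = 24.678 / sin 19.19° = 24.678 / 0.3287 = 75.08 m/s.

75.08 m/s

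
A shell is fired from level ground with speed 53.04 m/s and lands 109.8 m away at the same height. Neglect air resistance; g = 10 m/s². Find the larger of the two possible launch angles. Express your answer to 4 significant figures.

78.51°

Level-ground range: R = v₀² sin(2θ)/g ⇒ sin 2θ = R g / v₀² = 109.8×10/53.04² = 0.3903.
2θ = arcsin(0.3903) = 22.973° or 180° − 22.973° = 157.027°.
So θ = 11.49° or θ = 78.51°.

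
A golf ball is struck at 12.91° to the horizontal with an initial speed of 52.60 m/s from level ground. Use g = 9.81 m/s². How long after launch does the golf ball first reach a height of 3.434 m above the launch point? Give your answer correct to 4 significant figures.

0.3406 s

v_y0 = 52.60 sin 12.91° = 11.752 m/s.
Set y = v_y0 t − ½ g t² = 3.434: 4.905 t² − 11.752 t + 3.434 = 0.
t = [11.752 ± √(138.11 − 67.375)] / 9.81 = (11.752 ± 8.4104) / 9.81, giving t = 0.3406 s or t = 2.055 s.
The golf ball is on the way up at the first time, so t = 0.3406 s.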